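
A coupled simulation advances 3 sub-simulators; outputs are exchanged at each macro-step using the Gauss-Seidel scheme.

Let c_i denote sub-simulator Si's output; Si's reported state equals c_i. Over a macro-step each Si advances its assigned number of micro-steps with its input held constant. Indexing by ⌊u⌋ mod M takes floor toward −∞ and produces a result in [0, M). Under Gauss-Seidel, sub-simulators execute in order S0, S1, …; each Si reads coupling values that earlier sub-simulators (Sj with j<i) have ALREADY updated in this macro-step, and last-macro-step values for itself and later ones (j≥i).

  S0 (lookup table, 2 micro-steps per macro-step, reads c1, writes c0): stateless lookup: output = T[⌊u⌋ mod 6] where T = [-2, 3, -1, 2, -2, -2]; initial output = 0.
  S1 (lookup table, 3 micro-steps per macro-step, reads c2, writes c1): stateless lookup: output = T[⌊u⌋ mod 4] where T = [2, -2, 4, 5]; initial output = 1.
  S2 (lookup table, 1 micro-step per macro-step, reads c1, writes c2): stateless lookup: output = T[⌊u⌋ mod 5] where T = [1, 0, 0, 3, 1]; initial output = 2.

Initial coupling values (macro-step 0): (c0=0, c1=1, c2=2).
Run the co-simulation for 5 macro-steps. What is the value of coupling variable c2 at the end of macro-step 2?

c2 at macro-step 2 = 3

macro 1: S0 reads c1=1 → after 2×micro: 3; S1 reads c2=2 → after 3×micro: 4; S2 reads c1=4 → after 1×micro: 1 ⇒ (c0=3, c1=4, c2=1)
macro 2: S0 reads c1=4 → after 2×micro: -2; S1 reads c2=1 → after 3×micro: -2; S2 reads c1=-2 → after 1×micro: 3 ⇒ (c0=-2, c1=-2, c2=3)
macro 3: S0 reads c1=-2 → after 2×micro: -2; S1 reads c2=3 → after 3×micro: 5; S2 reads c1=5 → after 1×micro: 1 ⇒ (c0=-2, c1=5, c2=1)
macro 4: S0 reads c1=5 → after 2×micro: -2; S1 reads c2=1 → after 3×micro: -2; S2 reads c1=-2 → after 1×micro: 3 ⇒ (c0=-2, c1=-2, c2=3)
macro 5: S0 reads c1=-2 → after 2×micro: -2; S1 reads c2=3 → after 3×micro: 5; S2 reads c1=5 → after 1×micro: 1 ⇒ (c0=-2, c1=5, c2=1)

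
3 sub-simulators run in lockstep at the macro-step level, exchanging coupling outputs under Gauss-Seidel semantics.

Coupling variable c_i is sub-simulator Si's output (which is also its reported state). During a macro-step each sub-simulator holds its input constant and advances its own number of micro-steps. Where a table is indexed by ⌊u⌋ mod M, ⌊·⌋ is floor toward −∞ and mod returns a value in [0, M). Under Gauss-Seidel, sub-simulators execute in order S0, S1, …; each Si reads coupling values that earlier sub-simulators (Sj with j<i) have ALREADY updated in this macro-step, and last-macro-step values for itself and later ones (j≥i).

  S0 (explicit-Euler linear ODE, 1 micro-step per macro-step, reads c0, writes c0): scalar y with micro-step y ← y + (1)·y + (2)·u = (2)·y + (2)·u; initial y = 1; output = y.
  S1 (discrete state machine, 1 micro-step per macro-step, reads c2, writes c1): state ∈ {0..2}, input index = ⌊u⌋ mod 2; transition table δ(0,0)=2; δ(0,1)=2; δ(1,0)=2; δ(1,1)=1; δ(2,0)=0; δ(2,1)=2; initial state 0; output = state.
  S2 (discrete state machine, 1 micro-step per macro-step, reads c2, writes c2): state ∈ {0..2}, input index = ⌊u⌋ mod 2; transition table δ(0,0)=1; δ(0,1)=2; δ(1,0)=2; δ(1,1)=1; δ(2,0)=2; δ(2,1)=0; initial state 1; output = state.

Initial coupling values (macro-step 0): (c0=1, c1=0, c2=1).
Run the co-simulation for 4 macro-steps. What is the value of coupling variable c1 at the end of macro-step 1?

macro 1: S0 reads c0=1 → after 1×micro: 4; S1 reads c2=1 → after 1×micro: 2; S2 reads c2=1 → after 1×micro: 1 ⇒ (c0=4, c1=2, c2=1)
macro 2: S0 reads c0=4 → after 1×micro: 16; S1 reads c2=1 → after 1×micro: 2; S2 reads c2=1 → after 1×micro: 1 ⇒ (c0=16, c1=2, c2=1)
macro 3: S0 reads c0=16 → after 1×micro: 64; S1 reads c2=1 → after 1×micro: 2; S2 reads c2=1 → after 1×micro: 1 ⇒ (c0=64, c1=2, c2=1)
macro 4: S0 reads c0=64 → after 1×micro: 256; S1 reads c2=1 → after 1×micro: 2; S2 reads c2=1 → after 1×micro: 1 ⇒ (c0=256, c1=2, c2=1)

c1 at macro-step 1 = 2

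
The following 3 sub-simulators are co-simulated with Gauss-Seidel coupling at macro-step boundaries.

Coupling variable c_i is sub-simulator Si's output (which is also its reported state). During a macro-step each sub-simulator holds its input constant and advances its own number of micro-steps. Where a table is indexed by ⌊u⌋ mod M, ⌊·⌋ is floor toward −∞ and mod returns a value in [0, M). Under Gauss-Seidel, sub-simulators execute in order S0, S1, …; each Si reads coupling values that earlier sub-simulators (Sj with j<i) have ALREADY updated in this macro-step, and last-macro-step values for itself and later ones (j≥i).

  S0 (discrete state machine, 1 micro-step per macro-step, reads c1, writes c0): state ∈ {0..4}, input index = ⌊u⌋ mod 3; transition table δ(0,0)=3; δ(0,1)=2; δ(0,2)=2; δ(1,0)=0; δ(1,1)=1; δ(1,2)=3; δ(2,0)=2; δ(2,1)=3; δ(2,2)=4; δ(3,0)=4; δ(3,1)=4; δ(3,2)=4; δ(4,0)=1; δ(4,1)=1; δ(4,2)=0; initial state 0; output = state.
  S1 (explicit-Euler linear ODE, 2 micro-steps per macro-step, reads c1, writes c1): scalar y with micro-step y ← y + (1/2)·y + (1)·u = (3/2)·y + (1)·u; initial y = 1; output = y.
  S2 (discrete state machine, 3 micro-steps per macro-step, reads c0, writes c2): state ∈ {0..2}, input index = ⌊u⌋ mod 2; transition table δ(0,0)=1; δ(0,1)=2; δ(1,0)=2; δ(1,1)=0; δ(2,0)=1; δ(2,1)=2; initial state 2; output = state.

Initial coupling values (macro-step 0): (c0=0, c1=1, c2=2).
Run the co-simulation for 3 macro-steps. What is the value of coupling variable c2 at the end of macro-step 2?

c2 at macro-step 2 = 2

macro 1: S0 reads c1=1 → after 1×micro: 2; S1 reads c1=1 → after 2×micro: 19/4; S2 reads c0=2 → after 3×micro: 1 ⇒ (c0=2, c1=19/4, c2=1)
macro 2: S0 reads c1=19/4 → after 1×micro: 3; S1 reads c1=19/4 → after 2×micro: 361/16; S2 reads c0=3 → after 3×micro: 2 ⇒ (c0=3, c1=361/16, c2=2)
macro 3: S0 reads c1=361/16 → after 1×micro: 4; S1 reads c1=361/16 → after 2×micro: 6859/64; S2 reads c0=4 → after 3×micro: 1 ⇒ (c0=4, c1=6859/64, c2=1)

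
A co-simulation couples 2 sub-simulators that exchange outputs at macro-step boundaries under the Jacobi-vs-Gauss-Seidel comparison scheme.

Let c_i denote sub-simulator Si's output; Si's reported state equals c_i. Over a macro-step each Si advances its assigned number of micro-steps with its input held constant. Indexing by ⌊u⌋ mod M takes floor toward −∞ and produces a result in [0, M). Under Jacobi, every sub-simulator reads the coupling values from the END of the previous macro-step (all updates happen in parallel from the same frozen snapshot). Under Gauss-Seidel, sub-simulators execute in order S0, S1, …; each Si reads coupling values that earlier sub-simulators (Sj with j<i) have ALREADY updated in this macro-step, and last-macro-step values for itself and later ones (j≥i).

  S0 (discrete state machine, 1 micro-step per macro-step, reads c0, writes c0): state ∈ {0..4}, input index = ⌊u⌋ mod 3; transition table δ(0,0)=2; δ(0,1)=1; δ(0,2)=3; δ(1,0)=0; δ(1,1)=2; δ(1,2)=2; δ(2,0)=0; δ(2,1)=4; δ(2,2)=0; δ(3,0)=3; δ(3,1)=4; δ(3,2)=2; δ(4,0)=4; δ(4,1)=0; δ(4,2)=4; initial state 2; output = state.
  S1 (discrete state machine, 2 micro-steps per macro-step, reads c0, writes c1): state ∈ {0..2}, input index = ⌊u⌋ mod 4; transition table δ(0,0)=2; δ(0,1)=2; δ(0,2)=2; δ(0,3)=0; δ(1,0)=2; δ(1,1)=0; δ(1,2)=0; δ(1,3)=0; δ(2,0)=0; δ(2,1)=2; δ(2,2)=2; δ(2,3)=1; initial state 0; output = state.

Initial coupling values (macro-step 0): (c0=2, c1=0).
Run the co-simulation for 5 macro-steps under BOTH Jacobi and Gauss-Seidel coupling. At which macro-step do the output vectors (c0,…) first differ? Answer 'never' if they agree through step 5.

first divergence at macro-step: 1

[Jacobi] macro 1: S0 reads c0=2 → after 1×micro: 0; S1 reads c0=2 → after 2×micro: 2 ⇒ (c0=0, c1=2)
[Jacobi] macro 2: S0 reads c0=0 → after 1×micro: 2; S1 reads c0=0 → after 2×micro: 2 ⇒ (c0=2, c1=2)
[Jacobi] macro 3: S0 reads c0=2 → after 1×micro: 0; S1 reads c0=2 → after 2×micro: 2 ⇒ (c0=0, c1=2)
[Jacobi] macro 4: S0 reads c0=0 → after 1×micro: 2; S1 reads c0=0 → after 2×micro: 2 ⇒ (c0=2, c1=2)
[Jacobi] macro 5: S0 reads c0=2 → after 1×micro: 0; S1 reads c0=2 → after 2×micro: 2 ⇒ (c0=0, c1=2)
[Gauss-Seidel] macro 1: S0 reads c0=2 → after 1×micro: 0; S1 reads c0=0 → after 2×micro: 0 ⇒ (c0=0, c1=0)
[Gauss-Seidel] macro 2: S0 reads c0=0 → after 1×micro: 2; S1 reads c0=2 → after 2×micro: 2 ⇒ (c0=2, c1=2)
[Gauss-Seidel] macro 3: S0 reads c0=2 → after 1×micro: 0; S1 reads c0=0 → after 2×micro: 2 ⇒ (c0=0, c1=2)
[Gauss-Seidel] macro 4: S0 reads c0=0 → after 1×micro: 2; S1 reads c0=2 → after 2×micro: 2 ⇒ (c0=2, c1=2)
[Gauss-Seidel] macro 5: S0 reads c0=2 → after 1×micro: 0; S1 reads c0=0 → after 2×micro: 2 ⇒ (c0=0, c1=2)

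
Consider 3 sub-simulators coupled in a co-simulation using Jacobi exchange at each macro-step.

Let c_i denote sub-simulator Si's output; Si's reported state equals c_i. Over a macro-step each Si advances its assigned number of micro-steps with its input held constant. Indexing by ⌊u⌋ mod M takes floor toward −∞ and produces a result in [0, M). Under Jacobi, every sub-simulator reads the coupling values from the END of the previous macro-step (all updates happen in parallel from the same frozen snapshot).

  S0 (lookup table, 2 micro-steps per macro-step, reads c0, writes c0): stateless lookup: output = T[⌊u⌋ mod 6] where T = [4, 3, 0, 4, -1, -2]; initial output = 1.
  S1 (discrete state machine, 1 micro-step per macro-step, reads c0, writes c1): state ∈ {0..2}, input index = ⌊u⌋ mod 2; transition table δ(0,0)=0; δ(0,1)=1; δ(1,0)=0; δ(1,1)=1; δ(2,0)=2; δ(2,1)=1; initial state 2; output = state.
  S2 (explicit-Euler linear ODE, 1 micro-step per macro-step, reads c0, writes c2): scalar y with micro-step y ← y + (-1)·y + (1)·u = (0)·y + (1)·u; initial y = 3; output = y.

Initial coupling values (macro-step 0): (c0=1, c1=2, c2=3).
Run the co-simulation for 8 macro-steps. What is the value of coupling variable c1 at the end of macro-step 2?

c1 at macro-step 2 = 1

macro 1: S0 reads c0=1 → after 2×micro: 3; S1 reads c0=1 → after 1×micro: 1; S2 reads c0=1 → after 1×micro: 1 ⇒ (c0=3, c1=1, c2=1)
macro 2: S0 reads c0=3 → after 2×micro: 4; S1 reads c0=3 → after 1×micro: 1; S2 reads c0=3 → after 1×micro: 3 ⇒ (c0=4, c1=1, c2=3)
macro 3: S0 reads c0=4 → after 2×micro: -1; S1 reads c0=4 → after 1×micro: 0; S2 reads c0=4 → after 1×micro: 4 ⇒ (c0=-1, c1=0, c2=4)
macro 4: S0 reads c0=-1 → after 2×micro: -2; S1 reads c0=-1 → after 1×micro: 1; S2 reads c0=-1 → after 1×micro: -1 ⇒ (c0=-2, c1=1, c2=-1)
macro 5: S0 reads c0=-2 → after 2×micro: -1; S1 reads c0=-2 → after 1×micro: 0; S2 reads c0=-2 → after 1×micro: -2 ⇒ (c0=-1, c1=0, c2=-2)
macro 6: S0 reads c0=-1 → after 2×micro: -2; S1 reads c0=-1 → after 1×micro: 1; S2 reads c0=-1 → after 1×micro: -1 ⇒ (c0=-2, c1=1, c2=-1)
macro 7: S0 reads c0=-2 → after 2×micro: -1; S1 reads c0=-2 → after 1×micro: 0; S2 reads c0=-2 → after 1×micro: -2 ⇒ (c0=-1, c1=0, c2=-2)
macro 8: S0 reads c0=-1 → after 2×micro: -2; S1 reads c0=-1 → after 1×micro: 1; S2 reads c0=-1 → after 1×micro: -1 ⇒ (c0=-2, c1=1, c2=-1)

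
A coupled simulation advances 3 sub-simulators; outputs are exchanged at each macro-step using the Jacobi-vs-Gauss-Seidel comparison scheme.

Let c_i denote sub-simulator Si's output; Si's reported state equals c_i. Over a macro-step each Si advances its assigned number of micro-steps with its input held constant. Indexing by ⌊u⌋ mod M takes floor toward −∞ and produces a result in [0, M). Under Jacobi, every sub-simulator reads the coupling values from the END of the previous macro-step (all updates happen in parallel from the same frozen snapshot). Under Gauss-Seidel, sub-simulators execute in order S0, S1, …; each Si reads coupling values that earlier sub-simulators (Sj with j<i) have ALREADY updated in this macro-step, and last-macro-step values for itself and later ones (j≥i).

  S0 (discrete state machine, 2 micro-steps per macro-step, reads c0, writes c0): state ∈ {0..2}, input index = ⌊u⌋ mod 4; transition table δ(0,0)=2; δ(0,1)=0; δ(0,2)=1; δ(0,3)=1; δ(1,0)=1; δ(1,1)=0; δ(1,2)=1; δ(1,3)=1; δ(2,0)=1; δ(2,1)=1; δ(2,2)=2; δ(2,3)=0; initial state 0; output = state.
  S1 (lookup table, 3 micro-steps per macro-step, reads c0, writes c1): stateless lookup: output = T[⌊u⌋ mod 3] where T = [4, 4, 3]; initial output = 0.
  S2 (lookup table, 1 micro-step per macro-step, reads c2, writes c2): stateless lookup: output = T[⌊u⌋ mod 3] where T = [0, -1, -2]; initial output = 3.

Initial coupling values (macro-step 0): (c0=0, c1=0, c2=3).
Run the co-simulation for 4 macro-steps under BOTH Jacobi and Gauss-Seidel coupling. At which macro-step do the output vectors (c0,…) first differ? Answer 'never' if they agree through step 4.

first divergence at macro-step: never

[Jacobi] macro 1: S0 reads c0=0 → after 2×micro: 1; S1 reads c0=0 → after 3×micro: 4; S2 reads c2=3 → after 1×micro: 0 ⇒ (c0=1, c1=4, c2=0)
[Jacobi] macro 2: S0 reads c0=1 → after 2×micro: 0; S1 reads c0=1 → after 3×micro: 4; S2 reads c2=0 → after 1×micro: 0 ⇒ (c0=0, c1=4, c2=0)
[Jacobi] macro 3: S0 reads c0=0 → after 2×micro: 1; S1 reads c0=0 → after 3×micro: 4; S2 reads c2=0 → after 1×micro: 0 ⇒ (c0=1, c1=4, c2=0)
[Jacobi] macro 4: S0 reads c0=1 → after 2×micro: 0; S1 reads c0=1 → after 3×micro: 4; S2 reads c2=0 → after 1×micro: 0 ⇒ (c0=0, c1=4, c2=0)
[Gauss-Seidel] macro 1: S0 reads c0=0 → after 2×micro: 1; S1 reads c0=1 → after 3×micro: 4; S2 reads c2=3 → after 1×micro: 0 ⇒ (c0=1, c1=4, c2=0)
[Gauss-Seidel] macro 2: S0 reads c0=1 → after 2×micro: 0; S1 reads c0=0 → after 3×micro: 4; S2 reads c2=0 → after 1×micro: 0 ⇒ (c0=0, c1=4, c2=0)
[Gauss-Seidel] macro 3: S0 reads c0=0 → after 2×micro: 1; S1 reads c0=1 → after 3×micro: 4; S2 reads c2=0 → after 1×micro: 0 ⇒ (c0=1, c1=4, c2=0)
[Gauss-Seidel] macro 4: S0 reads c0=1 → after 2×micro: 0; S1 reads c0=0 → after 3×micro: 4; S2 reads c2=0 → after 1×micro: 0 ⇒ (c0=0, c1=4, c2=0)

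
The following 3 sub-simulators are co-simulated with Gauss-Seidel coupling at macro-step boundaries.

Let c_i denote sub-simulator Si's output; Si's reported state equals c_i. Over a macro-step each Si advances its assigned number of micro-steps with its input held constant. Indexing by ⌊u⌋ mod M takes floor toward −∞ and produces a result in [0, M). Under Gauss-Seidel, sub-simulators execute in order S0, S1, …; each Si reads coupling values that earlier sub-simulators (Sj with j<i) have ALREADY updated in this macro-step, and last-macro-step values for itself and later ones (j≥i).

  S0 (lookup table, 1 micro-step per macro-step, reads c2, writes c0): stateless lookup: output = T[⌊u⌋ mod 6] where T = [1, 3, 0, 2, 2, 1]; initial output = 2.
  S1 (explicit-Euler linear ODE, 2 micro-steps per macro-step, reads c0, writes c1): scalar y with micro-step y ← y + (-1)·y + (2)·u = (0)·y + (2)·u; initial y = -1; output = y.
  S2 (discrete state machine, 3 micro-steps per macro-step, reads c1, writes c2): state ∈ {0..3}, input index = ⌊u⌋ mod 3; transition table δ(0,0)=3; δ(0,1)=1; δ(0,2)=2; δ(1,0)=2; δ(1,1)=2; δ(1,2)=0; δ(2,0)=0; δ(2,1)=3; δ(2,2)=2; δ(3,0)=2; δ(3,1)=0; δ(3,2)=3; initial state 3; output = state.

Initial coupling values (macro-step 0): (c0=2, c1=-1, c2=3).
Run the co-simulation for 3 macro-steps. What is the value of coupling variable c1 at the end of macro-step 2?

macro 1: S0 reads c2=3 → after 1×micro: 2; S1 reads c0=2 → after 2×micro: 4; S2 reads c1=4 → after 3×micro: 2 ⇒ (c0=2, c1=4, c2=2)
macro 2: S0 reads c2=2 → after 1×micro: 0; S1 reads c0=0 → after 2×micro: 0; S2 reads c1=0 → after 3×micro: 2 ⇒ (c0=0, c1=0, c2=2)
macro 3: S0 reads c2=2 → after 1×micro: 0; S1 reads c0=0 → after 2×micro: 0; S2 reads c1=0 → after 3×micro: 2 ⇒ (c0=0, c1=0, c2=2)

c1 at macro-step 2 = 0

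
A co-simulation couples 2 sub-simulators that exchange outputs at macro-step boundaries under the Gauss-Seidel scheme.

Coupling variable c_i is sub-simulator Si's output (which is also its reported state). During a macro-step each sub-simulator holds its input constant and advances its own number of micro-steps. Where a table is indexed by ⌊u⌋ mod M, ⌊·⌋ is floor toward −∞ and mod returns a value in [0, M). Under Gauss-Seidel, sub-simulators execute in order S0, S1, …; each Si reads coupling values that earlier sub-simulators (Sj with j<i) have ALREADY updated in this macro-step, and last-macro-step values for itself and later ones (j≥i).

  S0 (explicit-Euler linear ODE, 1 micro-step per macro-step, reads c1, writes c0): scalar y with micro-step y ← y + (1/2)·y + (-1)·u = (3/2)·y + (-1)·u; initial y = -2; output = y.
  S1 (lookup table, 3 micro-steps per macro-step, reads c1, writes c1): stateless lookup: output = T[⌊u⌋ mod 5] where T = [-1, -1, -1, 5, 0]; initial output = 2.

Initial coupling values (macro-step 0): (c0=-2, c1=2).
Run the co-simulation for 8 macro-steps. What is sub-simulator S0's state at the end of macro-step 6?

macro 1: S0 reads c1=2 → after 1×micro: -5; S1 reads c1=2 → after 3×micro: -1 ⇒ (c0=-5, c1=-1)
macro 2: S0 reads c1=-1 → after 1×micro: -13/2; S1 reads c1=-1 → after 3×micro: 0 ⇒ (c0=-13/2, c1=0)
macro 3: S0 reads c1=0 → after 1×micro: -39/4; S1 reads c1=0 → after 3×micro: -1 ⇒ (c0=-39/4, c1=-1)
macro 4: S0 reads c1=-1 → after 1×micro: -109/8; S1 reads c1=-1 → after 3×micro: 0 ⇒ (c0=-109/8, c1=0)
macro 5: S0 reads c1=0 → after 1×micro: -327/16; S1 reads c1=0 → after 3×micro: -1 ⇒ (c0=-327/16, c1=-1)
macro 6: S0 reads c1=-1 → after 1×micro: -949/32; S1 reads c1=-1 → after 3×micro: 0 ⇒ (c0=-949/32, c1=0)
macro 7: S0 reads c1=0 → after 1×micro: -2847/64; S1 reads c1=0 → after 3×micro: -1 ⇒ (c0=-2847/64, c1=-1)
macro 8: S0 reads c1=-1 → after 1×micro: -8413/128; S1 reads c1=-1 → after 3×micro: 0 ⇒ (c0=-8413/128, c1=0)

S0 state at macro-step 6 = -949/32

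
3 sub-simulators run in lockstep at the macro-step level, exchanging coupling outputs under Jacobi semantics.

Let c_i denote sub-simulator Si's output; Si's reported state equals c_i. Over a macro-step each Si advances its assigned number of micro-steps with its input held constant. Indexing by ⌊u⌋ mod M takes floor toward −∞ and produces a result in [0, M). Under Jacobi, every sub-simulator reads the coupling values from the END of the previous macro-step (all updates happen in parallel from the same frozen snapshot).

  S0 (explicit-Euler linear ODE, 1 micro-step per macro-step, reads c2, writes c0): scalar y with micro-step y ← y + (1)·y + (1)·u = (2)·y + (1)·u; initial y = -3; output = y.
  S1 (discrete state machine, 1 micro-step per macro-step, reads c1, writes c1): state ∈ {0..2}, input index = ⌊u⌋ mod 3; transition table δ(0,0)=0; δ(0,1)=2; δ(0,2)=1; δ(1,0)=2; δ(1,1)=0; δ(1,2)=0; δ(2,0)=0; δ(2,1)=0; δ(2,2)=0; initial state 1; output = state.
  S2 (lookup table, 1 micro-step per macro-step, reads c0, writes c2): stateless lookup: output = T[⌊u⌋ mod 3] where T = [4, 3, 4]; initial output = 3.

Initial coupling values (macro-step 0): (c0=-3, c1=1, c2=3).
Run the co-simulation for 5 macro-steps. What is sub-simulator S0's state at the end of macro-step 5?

macro 1: S0 reads c2=3 → after 1×micro: -3; S1 reads c1=1 → after 1×micro: 0; S2 reads c0=-3 → after 1×micro: 4 ⇒ (c0=-3, c1=0, c2=4)
macro 2: S0 reads c2=4 → after 1×micro: -2; S1 reads c1=0 → after 1×micro: 0; S2 reads c0=-3 → after 1×micro: 4 ⇒ (c0=-2, c1=0, c2=4)
macro 3: S0 reads c2=4 → after 1×micro: 0; S1 reads c1=0 → after 1×micro: 0; S2 reads c0=-2 → after 1×micro: 3 ⇒ (c0=0, c1=0, c2=3)
macro 4: S0 reads c2=3 → after 1×micro: 3; S1 reads c1=0 → after 1×micro: 0; S2 reads c0=0 → after 1×micro: 4 ⇒ (c0=3, c1=0, c2=4)
macro 5: S0 reads c2=4 → after 1×micro: 10; S1 reads c1=0 → after 1×micro: 0; S2 reads c0=3 → after 1×micro: 4 ⇒ (c0=10, c1=0, c2=4)

S0 state at macro-step 5 = 10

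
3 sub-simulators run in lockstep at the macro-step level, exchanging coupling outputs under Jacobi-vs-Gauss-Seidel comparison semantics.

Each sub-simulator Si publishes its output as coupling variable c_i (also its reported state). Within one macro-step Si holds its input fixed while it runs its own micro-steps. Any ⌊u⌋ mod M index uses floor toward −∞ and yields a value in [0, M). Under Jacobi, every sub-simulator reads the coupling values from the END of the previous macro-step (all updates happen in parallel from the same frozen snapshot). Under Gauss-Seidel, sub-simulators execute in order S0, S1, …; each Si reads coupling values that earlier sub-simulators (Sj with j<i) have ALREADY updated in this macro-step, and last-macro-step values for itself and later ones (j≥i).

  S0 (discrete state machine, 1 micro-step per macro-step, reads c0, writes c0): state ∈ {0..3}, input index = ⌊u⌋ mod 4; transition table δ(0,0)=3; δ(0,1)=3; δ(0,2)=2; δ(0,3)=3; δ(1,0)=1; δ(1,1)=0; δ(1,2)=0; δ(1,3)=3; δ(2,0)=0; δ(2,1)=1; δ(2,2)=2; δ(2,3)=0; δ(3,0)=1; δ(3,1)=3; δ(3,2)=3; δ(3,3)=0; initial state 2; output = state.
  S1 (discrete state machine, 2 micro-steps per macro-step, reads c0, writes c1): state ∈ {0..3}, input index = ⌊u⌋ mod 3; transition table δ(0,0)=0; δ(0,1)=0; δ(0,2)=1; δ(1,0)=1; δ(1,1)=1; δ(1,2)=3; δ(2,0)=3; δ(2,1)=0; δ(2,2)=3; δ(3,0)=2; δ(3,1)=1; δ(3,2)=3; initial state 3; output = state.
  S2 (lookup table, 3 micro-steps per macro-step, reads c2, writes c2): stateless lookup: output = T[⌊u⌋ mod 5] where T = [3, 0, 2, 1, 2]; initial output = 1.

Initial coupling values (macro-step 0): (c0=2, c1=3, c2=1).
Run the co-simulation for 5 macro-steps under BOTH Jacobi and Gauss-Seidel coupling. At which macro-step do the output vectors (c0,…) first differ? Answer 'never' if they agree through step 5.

first divergence at macro-step: never

[Jacobi] macro 1: S0 reads c0=2 → after 1×micro: 2; S1 reads c0=2 → after 2×micro: 3; S2 reads c2=1 → after 3×micro: 0 ⇒ (c0=2, c1=3, c2=0)
[Jacobi] macro 2: S0 reads c0=2 → after 1×micro: 2; S1 reads c0=2 → after 2×micro: 3; S2 reads c2=0 → after 3×micro: 3 ⇒ (c0=2, c1=3, c2=3)
[Jacobi] macro 3: S0 reads c0=2 → after 1×micro: 2; S1 reads c0=2 → after 2×micro: 3; S2 reads c2=3 → after 3×micro: 1 ⇒ (c0=2, c1=3, c2=1)
[Jacobi] macro 4: S0 reads c0=2 → after 1×micro: 2; S1 reads c0=2 → after 2×micro: 3; S2 reads c2=1 → after 3×micro: 0 ⇒ (c0=2, c1=3, c2=0)
[Jacobi] macro 5: S0 reads c0=2 → after 1×micro: 2; S1 reads c0=2 → after 2×micro: 3; S2 reads c2=0 → after 3×micro: 3 ⇒ (c0=2, c1=3, c2=3)
[Gauss-Seidel] macro 1: S0 reads c0=2 → after 1×micro: 2; S1 reads c0=2 → after 2×micro: 3; S2 reads c2=1 → after 3×micro: 0 ⇒ (c0=2, c1=3, c2=0)
[Gauss-Seidel] macro 2: S0 reads c0=2 → after 1×micro: 2; S1 reads c0=2 → after 2×micro: 3; S2 reads c2=0 → after 3×micro: 3 ⇒ (c0=2, c1=3, c2=3)
[Gauss-Seidel] macro 3: S0 reads c0=2 → after 1×micro: 2; S1 reads c0=2 → after 2×micro: 3; S2 reads c2=3 → after 3×micro: 1 ⇒ (c0=2, c1=3, c2=1)
[Gauss-Seidel] macro 4: S0 reads c0=2 → after 1×micro: 2; S1 reads c0=2 → after 2×micro: 3; S2 reads c2=1 → after 3×micro: 0 ⇒ (c0=2, c1=3, c2=0)
[Gauss-Seidel] macro 5: S0 reads c0=2 → after 1×micro: 2; S1 reads c0=2 → after 2×micro: 3; S2 reads c2=0 → after 3×micro: 3 ⇒ (c0=2, c1=3, c2=3)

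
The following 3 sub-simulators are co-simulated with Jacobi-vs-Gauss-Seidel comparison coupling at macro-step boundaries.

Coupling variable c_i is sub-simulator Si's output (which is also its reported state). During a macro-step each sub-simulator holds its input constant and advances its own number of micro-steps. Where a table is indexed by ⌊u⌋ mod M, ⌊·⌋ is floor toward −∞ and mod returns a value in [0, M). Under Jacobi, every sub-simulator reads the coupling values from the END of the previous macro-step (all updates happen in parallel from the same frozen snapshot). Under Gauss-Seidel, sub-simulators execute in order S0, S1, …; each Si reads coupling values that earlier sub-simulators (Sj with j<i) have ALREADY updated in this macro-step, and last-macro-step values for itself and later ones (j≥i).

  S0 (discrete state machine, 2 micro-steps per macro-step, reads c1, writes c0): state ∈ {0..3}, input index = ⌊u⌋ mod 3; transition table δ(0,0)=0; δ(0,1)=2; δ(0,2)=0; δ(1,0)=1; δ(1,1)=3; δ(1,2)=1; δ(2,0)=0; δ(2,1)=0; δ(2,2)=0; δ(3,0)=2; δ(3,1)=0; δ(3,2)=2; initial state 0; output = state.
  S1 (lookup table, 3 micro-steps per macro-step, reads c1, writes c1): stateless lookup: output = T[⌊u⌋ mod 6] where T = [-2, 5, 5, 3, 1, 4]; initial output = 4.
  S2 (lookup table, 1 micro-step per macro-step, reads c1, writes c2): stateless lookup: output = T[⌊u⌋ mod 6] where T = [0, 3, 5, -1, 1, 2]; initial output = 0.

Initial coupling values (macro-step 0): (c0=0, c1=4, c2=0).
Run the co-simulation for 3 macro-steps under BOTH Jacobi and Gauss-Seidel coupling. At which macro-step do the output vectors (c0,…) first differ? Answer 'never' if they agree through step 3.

[Jacobi] macro 1: S0 reads c1=4 → after 2×micro: 0; S1 reads c1=4 → after 3×micro: 1; S2 reads c1=4 → after 1×micro: 1 ⇒ (c0=0, c1=1, c2=1)
[Jacobi] macro 2: S0 reads c1=1 → after 2×micro: 0; S1 reads c1=1 → after 3×micro: 5; S2 reads c1=1 → after 1×micro: 3 ⇒ (c0=0, c1=5, c2=3)
[Jacobi] macro 3: S0 reads c1=5 → after 2×micro: 0; S1 reads c1=5 → after 3×micro: 4; S2 reads c1=5 → after 1×micro: 2 ⇒ (c0=0, c1=4, c2=2)
[Gauss-Seidel] macro 1: S0 reads c1=4 → after 2×micro: 0; S1 reads c1=4 → after 3×micro: 1; S2 reads c1=1 → after 1×micro: 3 ⇒ (c0=0, c1=1, c2=3)
[Gauss-Seidel] macro 2: S0 reads c1=1 → after 2×micro: 0; S1 reads c1=1 → after 3×micro: 5; S2 reads c1=5 → after 1×micro: 2 ⇒ (c0=0, c1=5, c2=2)
[Gauss-Seidel] macro 3: S0 reads c1=5 → after 2×micro: 0; S1 reads c1=5 → after 3×micro: 4; S2 reads c1=4 → after 1×micro: 1 ⇒ (c0=0, c1=4, c2=1)

first divergence at macro-step: 1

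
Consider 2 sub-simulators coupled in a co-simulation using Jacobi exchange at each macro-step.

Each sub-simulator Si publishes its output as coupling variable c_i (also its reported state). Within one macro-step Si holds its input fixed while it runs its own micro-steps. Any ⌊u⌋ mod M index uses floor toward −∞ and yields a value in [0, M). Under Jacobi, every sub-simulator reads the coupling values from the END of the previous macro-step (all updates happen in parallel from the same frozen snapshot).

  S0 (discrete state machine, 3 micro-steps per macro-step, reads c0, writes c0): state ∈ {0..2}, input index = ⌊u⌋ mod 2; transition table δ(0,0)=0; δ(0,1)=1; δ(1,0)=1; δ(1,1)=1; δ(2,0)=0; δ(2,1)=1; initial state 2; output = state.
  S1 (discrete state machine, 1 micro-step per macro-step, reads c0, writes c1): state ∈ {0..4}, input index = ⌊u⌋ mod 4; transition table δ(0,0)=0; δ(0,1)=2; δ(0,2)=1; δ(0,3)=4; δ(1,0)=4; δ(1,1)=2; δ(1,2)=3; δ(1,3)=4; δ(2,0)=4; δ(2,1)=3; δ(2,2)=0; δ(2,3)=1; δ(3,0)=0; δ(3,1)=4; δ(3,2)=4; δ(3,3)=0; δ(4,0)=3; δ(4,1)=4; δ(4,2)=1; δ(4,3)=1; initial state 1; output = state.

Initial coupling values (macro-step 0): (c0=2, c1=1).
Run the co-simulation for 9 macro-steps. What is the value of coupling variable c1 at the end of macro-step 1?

c1 at macro-step 1 = 3

macro 1: S0 reads c0=2 → after 3×micro: 0; S1 reads c0=2 → after 1×micro: 3 ⇒ (c0=0, c1=3)
macro 2: S0 reads c0=0 → after 3×micro: 0; S1 reads c0=0 → after 1×micro: 0 ⇒ (c0=0, c1=0)
macro 3: S0 reads c0=0 → after 3×micro: 0; S1 reads c0=0 → after 1×micro: 0 ⇒ (c0=0, c1=0)
macro 4: S0 reads c0=0 → after 3×micro: 0; S1 reads c0=0 → after 1×micro: 0 ⇒ (c0=0, c1=0)
macro 5: S0 reads c0=0 → after 3×micro: 0; S1 reads c0=0 → after 1×micro: 0 ⇒ (c0=0, c1=0)
macro 6: S0 reads c0=0 → after 3×micro: 0; S1 reads c0=0 → after 1×micro: 0 ⇒ (c0=0, c1=0)
macro 7: S0 reads c0=0 → after 3×micro: 0; S1 reads c0=0 → after 1×micro: 0 ⇒ (c0=0, c1=0)
macro 8: S0 reads c0=0 → after 3×micro: 0; S1 reads c0=0 → after 1×micro: 0 ⇒ (c0=0, c1=0)
macro 9: S0 reads c0=0 → after 3×micro: 0; S1 reads c0=0 → after 1×micro: 0 ⇒ (c0=0, c1=0)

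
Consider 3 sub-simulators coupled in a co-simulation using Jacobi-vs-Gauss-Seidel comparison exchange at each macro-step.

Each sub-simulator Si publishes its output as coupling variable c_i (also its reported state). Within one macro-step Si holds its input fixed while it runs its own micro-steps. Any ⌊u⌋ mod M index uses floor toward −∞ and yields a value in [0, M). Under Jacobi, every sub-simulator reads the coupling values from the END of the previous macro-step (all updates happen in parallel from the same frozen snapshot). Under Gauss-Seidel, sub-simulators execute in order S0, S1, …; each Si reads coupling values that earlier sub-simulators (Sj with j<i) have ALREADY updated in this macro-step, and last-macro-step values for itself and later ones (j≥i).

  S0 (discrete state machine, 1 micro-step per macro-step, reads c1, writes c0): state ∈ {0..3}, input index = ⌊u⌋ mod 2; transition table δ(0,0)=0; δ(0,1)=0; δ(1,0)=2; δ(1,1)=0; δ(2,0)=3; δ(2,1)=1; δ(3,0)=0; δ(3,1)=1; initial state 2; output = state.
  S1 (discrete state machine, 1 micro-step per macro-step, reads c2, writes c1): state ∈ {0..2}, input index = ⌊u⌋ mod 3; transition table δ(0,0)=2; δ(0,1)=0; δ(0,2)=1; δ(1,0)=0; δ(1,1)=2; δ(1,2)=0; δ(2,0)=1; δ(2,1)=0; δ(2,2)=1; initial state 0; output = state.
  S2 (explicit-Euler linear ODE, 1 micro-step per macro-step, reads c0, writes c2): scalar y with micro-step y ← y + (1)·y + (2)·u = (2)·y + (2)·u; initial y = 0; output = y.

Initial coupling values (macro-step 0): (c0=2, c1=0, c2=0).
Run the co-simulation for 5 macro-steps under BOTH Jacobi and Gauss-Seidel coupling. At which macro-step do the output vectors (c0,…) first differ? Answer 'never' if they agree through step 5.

[Jacobi] macro 1: S0 reads c1=0 → after 1×micro: 3; S1 reads c2=0 → after 1×micro: 2; S2 reads c0=2 → after 1×micro: 4 ⇒ (c0=3, c1=2, c2=4)
[Jacobi] macro 2: S0 reads c1=2 → after 1×micro: 0; S1 reads c2=4 → after 1×micro: 0; S2 reads c0=3 → after 1×micro: 14 ⇒ (c0=0, c1=0, c2=14)
[Jacobi] macro 3: S0 reads c1=0 → after 1×micro: 0; S1 reads c2=14 → after 1×micro: 1; S2 reads c0=0 → after 1×micro: 28 ⇒ (c0=0, c1=1, c2=28)
[Jacobi] macro 4: S0 reads c1=1 → after 1×micro: 0; S1 reads c2=28 → after 1×micro: 2; S2 reads c0=0 → after 1×micro: 56 ⇒ (c0=0, c1=2, c2=56)
[Jacobi] macro 5: S0 reads c1=2 → after 1×micro: 0; S1 reads c2=56 → after 1×micro: 1; S2 reads c0=0 → after 1×micro: 112 ⇒ (c0=0, c1=1, c2=112)
[Gauss-Seidel] macro 1: S0 reads c1=0 → after 1×micro: 3; S1 reads c2=0 → after 1×micro: 2; S2 reads c0=3 → after 1×micro: 6 ⇒ (c0=3, c1=2, c2=6)
[Gauss-Seidel] macro 2: S0 reads c1=2 → after 1×micro: 0; S1 reads c2=6 → after 1×micro: 1; S2 reads c0=0 → after 1×micro: 12 ⇒ (c0=0, c1=1, c2=12)
[Gauss-Seidel] macro 3: S0 reads c1=1 → after 1×micro: 0; S1 reads c2=12 → after 1×micro: 0; S2 reads c0=0 → after 1×micro: 24 ⇒ (c0=0, c1=0, c2=24)
[Gauss-Seidel] macro 4: S0 reads c1=0 → after 1×micro: 0; S1 reads c2=24 → after 1×micro: 2; S2 reads c0=0 → after 1×micro: 48 ⇒ (c0=0, c1=2, c2=48)
[Gauss-Seidel] macro 5: S0 reads c1=2 → after 1×micro: 0; S1 reads c2=48 → after 1×micro: 1; S2 reads c0=0 → after 1×micro: 96 ⇒ (c0=0, c1=1, c2=96)

first divergence at macro-step: 1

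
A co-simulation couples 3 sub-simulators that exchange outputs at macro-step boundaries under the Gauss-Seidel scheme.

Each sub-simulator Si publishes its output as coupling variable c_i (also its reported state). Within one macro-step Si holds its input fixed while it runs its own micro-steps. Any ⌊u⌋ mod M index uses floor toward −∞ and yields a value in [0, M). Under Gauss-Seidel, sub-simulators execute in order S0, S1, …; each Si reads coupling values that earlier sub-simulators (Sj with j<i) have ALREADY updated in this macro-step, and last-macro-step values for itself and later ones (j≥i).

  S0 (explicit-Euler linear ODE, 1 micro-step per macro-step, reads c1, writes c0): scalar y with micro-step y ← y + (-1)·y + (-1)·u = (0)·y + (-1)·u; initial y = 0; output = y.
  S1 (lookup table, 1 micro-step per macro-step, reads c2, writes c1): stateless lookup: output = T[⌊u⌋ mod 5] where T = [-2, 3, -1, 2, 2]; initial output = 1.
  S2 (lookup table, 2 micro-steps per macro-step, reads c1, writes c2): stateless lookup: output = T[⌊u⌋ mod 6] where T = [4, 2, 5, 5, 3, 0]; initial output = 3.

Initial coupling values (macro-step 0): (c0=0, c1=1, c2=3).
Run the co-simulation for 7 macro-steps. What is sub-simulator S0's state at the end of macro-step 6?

macro 1: S0 reads c1=1 → after 1×micro: -1; S1 reads c2=3 → after 1×micro: 2; S2 reads c1=2 → after 2×micro: 5 ⇒ (c0=-1, c1=2, c2=5)
macro 2: S0 reads c1=2 → after 1×micro: -2; S1 reads c2=5 → after 1×micro: -2; S2 reads c1=-2 → after 2×micro: 3 ⇒ (c0=-2, c1=-2, c2=3)
macro 3: S0 reads c1=-2 → after 1×micro: 2; S1 reads c2=3 → after 1×micro: 2; S2 reads c1=2 → after 2×micro: 5 ⇒ (c0=2, c1=2, c2=5)
macro 4: S0 reads c1=2 → after 1×micro: -2; S1 reads c2=5 → after 1×micro: -2; S2 reads c1=-2 → after 2×micro: 3 ⇒ (c0=-2, c1=-2, c2=3)
macro 5: S0 reads c1=-2 → after 1×micro: 2; S1 reads c2=3 → after 1×micro: 2; S2 reads c1=2 → after 2×micro: 5 ⇒ (c0=2, c1=2, c2=5)
macro 6: S0 reads c1=2 → after 1×micro: -2; S1 reads c2=5 → after 1×micro: -2; S2 reads c1=-2 → after 2×micro: 3 ⇒ (c0=-2, c1=-2, c2=3)
macro 7: S0 reads c1=-2 → after 1×micro: 2; S1 reads c2=3 → after 1×micro: 2; S2 reads c1=2 → after 2×micro: 5 ⇒ (c0=2, c1=2, c2=5)

S0 state at macro-step 6 = -2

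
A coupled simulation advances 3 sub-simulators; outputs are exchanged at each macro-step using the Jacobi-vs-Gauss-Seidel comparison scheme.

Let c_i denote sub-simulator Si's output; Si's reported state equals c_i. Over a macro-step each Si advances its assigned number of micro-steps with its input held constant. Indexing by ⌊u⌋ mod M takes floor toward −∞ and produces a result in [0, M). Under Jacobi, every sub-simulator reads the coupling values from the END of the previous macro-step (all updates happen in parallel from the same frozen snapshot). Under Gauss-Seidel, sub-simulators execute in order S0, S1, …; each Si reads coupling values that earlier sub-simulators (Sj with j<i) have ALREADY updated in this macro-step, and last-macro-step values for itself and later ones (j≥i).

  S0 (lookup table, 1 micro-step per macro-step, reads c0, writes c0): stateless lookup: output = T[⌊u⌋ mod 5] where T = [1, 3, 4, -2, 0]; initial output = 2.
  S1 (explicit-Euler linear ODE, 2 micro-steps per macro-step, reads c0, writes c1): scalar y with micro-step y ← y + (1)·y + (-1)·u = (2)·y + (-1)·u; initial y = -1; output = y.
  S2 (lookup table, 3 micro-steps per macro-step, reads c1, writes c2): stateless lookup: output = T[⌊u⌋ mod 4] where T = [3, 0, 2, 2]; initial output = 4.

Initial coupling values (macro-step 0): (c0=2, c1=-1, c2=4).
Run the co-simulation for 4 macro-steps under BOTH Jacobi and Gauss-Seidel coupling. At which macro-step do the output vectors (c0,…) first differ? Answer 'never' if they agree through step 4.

first divergence at macro-step: 1

[Jacobi] macro 1: S0 reads c0=2 → after 1×micro: 4; S1 reads c0=2 → after 2×micro: -10; S2 reads c1=-1 → after 3×micro: 2 ⇒ (c0=4, c1=-10, c2=2)
[Jacobi] macro 2: S0 reads c0=4 → after 1×micro: 0; S1 reads c0=4 → after 2×micro: -52; S2 reads c1=-10 → after 3×micro: 2 ⇒ (c0=0, c1=-52, c2=2)
[Jacobi] macro 3: S0 reads c0=0 → after 1×micro: 1; S1 reads c0=0 → after 2×micro: -208; S2 reads c1=-52 → after 3×micro: 3 ⇒ (c0=1, c1=-208, c2=3)
[Jacobi] macro 4: S0 reads c0=1 → after 1×micro: 3; S1 reads c0=1 → after 2×micro: -835; S2 reads c1=-208 → after 3×micro: 3 ⇒ (c0=3, c1=-835, c2=3)
[Gauss-Seidel] macro 1: S0 reads c0=2 → after 1×micro: 4; S1 reads c0=4 → after 2×micro: -16; S2 reads c1=-16 → after 3×micro: 3 ⇒ (c0=4, c1=-16, c2=3)
[Gauss-Seidel] macro 2: S0 reads c0=4 → after 1×micro: 0; S1 reads c0=0 → after 2×micro: -64; S2 reads c1=-64 → after 3×micro: 3 ⇒ (c0=0, c1=-64, c2=3)
[Gauss-Seidel] macro 3: S0 reads c0=0 → after 1×micro: 1; S1 reads c0=1 → after 2×micro: -259; S2 reads c1=-259 → after 3×micro: 0 ⇒ (c0=1, c1=-259, c2=0)
[Gauss-Seidel] macro 4: S0 reads c0=1 → after 1×micro: 3; S1 reads c0=3 → after 2×micro: -1045; S2 reads c1=-1045 → after 3×micro: 2 ⇒ (c0=3, c1=-1045, c2=2)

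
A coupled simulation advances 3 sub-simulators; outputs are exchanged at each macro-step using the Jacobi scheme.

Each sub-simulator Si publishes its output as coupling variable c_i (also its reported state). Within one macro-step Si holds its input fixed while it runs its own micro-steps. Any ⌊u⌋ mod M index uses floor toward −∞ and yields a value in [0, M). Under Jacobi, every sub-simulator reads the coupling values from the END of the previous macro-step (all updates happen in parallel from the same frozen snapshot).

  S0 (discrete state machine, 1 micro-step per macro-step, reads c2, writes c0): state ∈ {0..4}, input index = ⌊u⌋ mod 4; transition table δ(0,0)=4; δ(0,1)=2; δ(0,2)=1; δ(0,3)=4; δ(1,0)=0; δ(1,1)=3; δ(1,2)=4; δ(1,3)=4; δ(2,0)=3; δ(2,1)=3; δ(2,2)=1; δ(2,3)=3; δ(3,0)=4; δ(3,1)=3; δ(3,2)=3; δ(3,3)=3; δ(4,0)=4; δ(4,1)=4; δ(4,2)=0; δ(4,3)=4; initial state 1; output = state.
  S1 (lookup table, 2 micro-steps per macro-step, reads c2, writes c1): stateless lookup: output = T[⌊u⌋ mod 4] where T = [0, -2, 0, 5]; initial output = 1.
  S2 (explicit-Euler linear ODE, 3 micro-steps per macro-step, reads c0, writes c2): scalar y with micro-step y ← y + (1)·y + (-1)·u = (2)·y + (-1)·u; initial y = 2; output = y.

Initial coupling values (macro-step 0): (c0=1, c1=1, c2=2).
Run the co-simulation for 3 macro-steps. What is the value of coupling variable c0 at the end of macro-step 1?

macro 1: S0 reads c2=2 → after 1×micro: 4; S1 reads c2=2 → after 2×micro: 0; S2 reads c0=1 → after 3×micro: 9 ⇒ (c0=4, c1=0, c2=9)
macro 2: S0 reads c2=9 → after 1×micro: 4; S1 reads c2=9 → after 2×micro: -2; S2 reads c0=4 → after 3×micro: 44 ⇒ (c0=4, c1=-2, c2=44)
macro 3: S0 reads c2=44 → after 1×micro: 4; S1 reads c2=44 → after 2×micro: 0; S2 reads c0=4 → after 3×micro: 324 ⇒ (c0=4, c1=0, c2=324)

c0 at macro-step 1 = 4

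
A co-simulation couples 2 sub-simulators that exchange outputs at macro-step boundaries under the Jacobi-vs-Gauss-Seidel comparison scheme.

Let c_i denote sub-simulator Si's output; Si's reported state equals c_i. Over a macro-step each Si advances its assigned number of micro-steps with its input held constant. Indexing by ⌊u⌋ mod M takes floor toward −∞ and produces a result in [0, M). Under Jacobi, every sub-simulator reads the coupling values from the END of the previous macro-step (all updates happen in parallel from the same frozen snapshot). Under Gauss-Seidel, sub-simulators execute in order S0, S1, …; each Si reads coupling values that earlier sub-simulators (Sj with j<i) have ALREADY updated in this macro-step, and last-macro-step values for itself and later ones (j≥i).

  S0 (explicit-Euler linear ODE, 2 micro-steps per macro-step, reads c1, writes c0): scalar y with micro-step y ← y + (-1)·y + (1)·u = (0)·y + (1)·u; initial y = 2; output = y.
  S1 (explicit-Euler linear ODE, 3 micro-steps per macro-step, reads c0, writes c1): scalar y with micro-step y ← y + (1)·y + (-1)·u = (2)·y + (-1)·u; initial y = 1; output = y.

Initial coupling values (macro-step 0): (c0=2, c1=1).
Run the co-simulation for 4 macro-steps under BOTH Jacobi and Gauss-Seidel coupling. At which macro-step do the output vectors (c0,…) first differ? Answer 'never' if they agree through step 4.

[Jacobi] macro 1: S0 reads c1=1 → after 2×micro: 1; S1 reads c0=2 → after 3×micro: -6 ⇒ (c0=1, c1=-6)
[Jacobi] macro 2: S0 reads c1=-6 → after 2×micro: -6; S1 reads c0=1 → after 3×micro: -55 ⇒ (c0=-6, c1=-55)
[Jacobi] macro 3: S0 reads c1=-55 → after 2×micro: -55; S1 reads c0=-6 → after 3×micro: -398 ⇒ (c0=-55, c1=-398)
[Jacobi] macro 4: S0 reads c1=-398 → after 2×micro: -398; S1 reads c0=-55 → after 3×micro: -2799 ⇒ (c0=-398, c1=-2799)
[Gauss-Seidel] macro 1: S0 reads c1=1 → after 2×micro: 1; S1 reads c0=1 → after 3×micro: 1 ⇒ (c0=1, c1=1)
[Gauss-Seidel] macro 2: S0 reads c1=1 → after 2×micro: 1; S1 reads c0=1 → after 3×micro: 1 ⇒ (c0=1, c1=1)
[Gauss-Seidel] macro 3: S0 reads c1=1 → after 2×micro: 1; S1 reads c0=1 → after 3×micro: 1 ⇒ (c0=1, c1=1)
[Gauss-Seidel] macro 4: S0 reads c1=1 → after 2×micro: 1; S1 reads c0=1 → after 3×micro: 1 ⇒ (c0=1, c1=1)

first divergence at macro-step: 1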